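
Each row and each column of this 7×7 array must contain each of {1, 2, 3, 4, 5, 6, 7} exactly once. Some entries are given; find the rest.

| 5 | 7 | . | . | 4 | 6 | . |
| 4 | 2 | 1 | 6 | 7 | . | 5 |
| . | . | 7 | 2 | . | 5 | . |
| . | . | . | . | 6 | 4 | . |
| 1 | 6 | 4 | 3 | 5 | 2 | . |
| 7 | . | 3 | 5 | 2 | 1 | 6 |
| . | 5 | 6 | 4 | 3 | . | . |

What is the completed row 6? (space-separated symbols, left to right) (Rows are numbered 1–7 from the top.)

(r1,c3) = 2
(r1,c4) = 1
(r1,c7) = 3
(r2,c6) = 3
(r3,c5) = 1
(r3,c7) = 4
(r4,c3) = 5
(r4,c4) = 7
(r5,c7) = 7
(r6,c2) = 4

7 4 3 5 2 1 6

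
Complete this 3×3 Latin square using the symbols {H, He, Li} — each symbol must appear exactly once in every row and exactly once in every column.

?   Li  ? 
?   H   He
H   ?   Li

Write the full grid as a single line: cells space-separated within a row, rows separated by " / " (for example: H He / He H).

He Li H / Li H He / H He Li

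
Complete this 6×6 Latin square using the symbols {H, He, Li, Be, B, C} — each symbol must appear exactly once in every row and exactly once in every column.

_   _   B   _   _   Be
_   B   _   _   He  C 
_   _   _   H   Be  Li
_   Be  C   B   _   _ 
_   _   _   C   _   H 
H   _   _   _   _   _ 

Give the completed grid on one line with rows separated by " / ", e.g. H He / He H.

C H B He Li Be / Be B H Li He C / B C He H Be Li / Li Be C B H He / He Li Be C B H / H He Li Be C B

(r3,c3) = He
(r4,c6) = He
(r6,c6) = B
(r3,c2) = C
(r4,c1) = Li
(r4,c5) = H
(r2,c1) = Be
(r2,c4) = Li
(r3,c1) = B
(r5,c1) = He
(r5,c2) = Li
(r5,c3) = Be
(r5,c5) = B
(r6,c2) = He
(r6,c3) = Li
(r6,c4) = Be
(r6,c5) = C
(r1,c1) = C
(r1,c2) = H
(r1,c4) = He
(r1,c5) = Li
(r2,c3) = H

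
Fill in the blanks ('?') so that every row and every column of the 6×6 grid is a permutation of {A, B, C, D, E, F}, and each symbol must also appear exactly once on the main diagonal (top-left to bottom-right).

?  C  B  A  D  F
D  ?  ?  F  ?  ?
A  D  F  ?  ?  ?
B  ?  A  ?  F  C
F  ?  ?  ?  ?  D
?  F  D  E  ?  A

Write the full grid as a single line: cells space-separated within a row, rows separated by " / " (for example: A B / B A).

E C B A D F / D B C F A E / A D F C E B / B E A D F C / F A E B C D / C F D E B A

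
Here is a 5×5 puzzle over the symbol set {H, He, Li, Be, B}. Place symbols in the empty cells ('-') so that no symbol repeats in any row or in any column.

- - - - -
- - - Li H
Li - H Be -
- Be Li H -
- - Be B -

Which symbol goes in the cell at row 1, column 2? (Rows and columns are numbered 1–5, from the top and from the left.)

Li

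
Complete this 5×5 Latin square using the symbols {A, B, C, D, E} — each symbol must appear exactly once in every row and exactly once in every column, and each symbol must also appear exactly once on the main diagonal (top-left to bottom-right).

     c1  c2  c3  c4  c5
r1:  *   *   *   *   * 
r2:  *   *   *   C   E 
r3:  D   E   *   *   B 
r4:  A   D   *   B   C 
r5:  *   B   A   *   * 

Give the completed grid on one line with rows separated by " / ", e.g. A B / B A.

At row 2, column 1: row 2 has {C,E}; column 1 has {A,D}; that leaves B.
At row 2, column 2: row 2 has {B,C,E}; column 2 has {B,D,E}; the diagonal has {B}; that leaves A.
At row 2, column 3: row 2 has {A,B,C,E}; column 3 has {A}; that leaves D.
At row 3, column 3: row 3 has {B,D,E}; column 3 has {A,D}; the diagonal has {A,B}; that leaves C.
At row 3, column 4: row 3 has {B,C,D,E}; column 4 has {B,C}; that leaves A.
At row 4, column 3: row 4 has {A,B,C,D}; column 3 has {A,C,D}; that leaves E.
At row 5, column 5: row 5 has {A,B}; column 5 has {B,C,E}; the diagonal has {A,B,C}; that leaves D.
At row 1, column 1: row 1 is empty so far; column 1 has {A,B,D}; the diagonal has {A,B,C,D}; that leaves E.
At row 1, column 2: row 1 has {E}; column 2 has {A,B,D,E}; that leaves C.
At row 1, column 3: row 1 has {C,E}; column 3 has {A,C,D,E}; that leaves B.
At row 1, column 4: row 1 has {B,C,E}; column 4 has {A,B,C}; that leaves D.
At row 1, column 5: row 1 has {B,C,D,E}; column 5 has {B,C,D,E}; that leaves A.
At row 5, column 1: row 5 has {A,B,D}; column 1 has {A,B,D,E}; that leaves C.
At row 5, column 4: row 5 has {A,B,C,D}; column 4 has {A,B,C,D}; that leaves E.

E C B D A / B A D C E / D E C A B / A D E B C / C B A E D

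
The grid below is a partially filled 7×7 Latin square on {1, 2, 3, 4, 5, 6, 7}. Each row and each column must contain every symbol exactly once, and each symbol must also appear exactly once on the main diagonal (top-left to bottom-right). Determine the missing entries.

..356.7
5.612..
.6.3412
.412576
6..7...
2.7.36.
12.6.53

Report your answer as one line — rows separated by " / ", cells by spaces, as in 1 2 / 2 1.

4 1 3 5 6 2 7 / 5 7 6 1 2 3 4 / 7 6 5 3 4 1 2 / 3 4 1 2 5 7 6 / 6 3 2 7 1 4 5 / 2 5 7 4 3 6 1 / 1 2 4 6 7 5 3

(r1,c1) = 4
(r1,c2) = 1
(r1,c6) = 2
(r2,c2) = 7
(r2,c7) = 4
(r3,c1) = 7
(r3,c3) = 5
(r4,c1) = 3
(r5,c5) = 1
(r5,c7) = 5
(r6,c2) = 5
(r6,c4) = 4
(r6,c7) = 1
(r7,c3) = 4
(r7,c5) = 7
(r2,c6) = 3
(r5,c2) = 3
(r5,c3) = 2
(r5,c6) = 4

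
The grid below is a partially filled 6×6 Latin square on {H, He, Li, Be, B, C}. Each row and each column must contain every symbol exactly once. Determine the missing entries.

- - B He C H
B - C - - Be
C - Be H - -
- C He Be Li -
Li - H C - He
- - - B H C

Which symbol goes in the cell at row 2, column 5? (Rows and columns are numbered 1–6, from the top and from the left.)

He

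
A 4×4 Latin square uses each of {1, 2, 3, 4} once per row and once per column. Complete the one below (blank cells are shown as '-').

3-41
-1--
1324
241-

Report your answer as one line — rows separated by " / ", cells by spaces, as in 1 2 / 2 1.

(r1,c2) = 2
(r2,c1) = 4
(r2,c3) = 3
(r2,c4) = 2
(r4,c4) = 3

3 2 4 1 / 4 1 3 2 / 1 3 2 4 / 2 4 1 3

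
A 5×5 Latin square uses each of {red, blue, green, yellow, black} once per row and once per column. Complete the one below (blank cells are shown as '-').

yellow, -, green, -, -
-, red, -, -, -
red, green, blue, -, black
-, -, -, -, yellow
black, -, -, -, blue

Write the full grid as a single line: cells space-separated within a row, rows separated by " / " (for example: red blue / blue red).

(r1,c5) = red
(r2,c5) = green
(r3,c4) = yellow
(r5,c2) = yellow
(r5,c3) = red
(r5,c4) = green
(r2,c1) = blue
(r2,c4) = black
(r4,c1) = green
(r4,c3) = black
(r1,c4) = blue
(r2,c3) = yellow
(r4,c2) = blue
(r4,c4) = red
(r1,c2) = black

yellow black green blue red / blue red yellow black green / red green blue yellow black / green blue black red yellow / black yellow red green blue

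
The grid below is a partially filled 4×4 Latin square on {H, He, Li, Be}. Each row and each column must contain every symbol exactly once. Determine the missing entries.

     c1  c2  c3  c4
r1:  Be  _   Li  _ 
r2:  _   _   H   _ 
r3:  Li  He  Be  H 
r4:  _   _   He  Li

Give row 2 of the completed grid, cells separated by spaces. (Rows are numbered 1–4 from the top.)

He Li H Be

(r1,c2) = H
(r1,c4) = He
(r2,c1) = He
(r2,c4) = Be
(r4,c1) = H
(r4,c2) = Be
(r2,c2) = Li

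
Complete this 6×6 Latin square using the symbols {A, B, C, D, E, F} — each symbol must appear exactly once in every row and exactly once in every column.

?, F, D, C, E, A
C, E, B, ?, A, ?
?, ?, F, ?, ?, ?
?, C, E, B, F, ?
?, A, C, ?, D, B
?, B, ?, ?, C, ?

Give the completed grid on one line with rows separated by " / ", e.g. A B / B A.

B F D C E A / C E B D A F / E D F A B C / A C E B F D / F A C E D B / D B A F C E

(r1,c1) = B
(r3,c2) = D
(r3,c5) = B
(r4,c6) = D
(r6,c3) = A
(r2,c6) = F
(r4,c1) = A
(r6,c6) = E
(r2,c4) = D
(r3,c1) = E
(r3,c4) = A
(r3,c6) = C
(r5,c1) = F
(r5,c4) = E
(r6,c1) = D
(r6,c4) = F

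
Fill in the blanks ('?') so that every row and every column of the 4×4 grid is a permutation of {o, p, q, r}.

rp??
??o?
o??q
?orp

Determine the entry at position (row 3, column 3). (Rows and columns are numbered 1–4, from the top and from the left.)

(r1,c3) = q
(r1,c4) = o
(r2,c4) = r
(r3,c2) = r
(r3,c3) = p

p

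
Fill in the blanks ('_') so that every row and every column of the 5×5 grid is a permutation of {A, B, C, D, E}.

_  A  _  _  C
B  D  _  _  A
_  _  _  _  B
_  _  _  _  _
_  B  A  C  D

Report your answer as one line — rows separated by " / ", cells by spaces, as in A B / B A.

D A E B C / B D C E A / C E D A B / A C B D E / E B A C D

(r2,c4) = E
(r4,c5) = E
(r5,c1) = E
(r1,c1) = D
(r1,c4) = B
(r2,c3) = C
(r4,c2) = C
(r1,c3) = E
(r3,c2) = E
(r3,c3) = D
(r3,c4) = A
(r4,c1) = A
(r4,c3) = B
(r4,c4) = D
(r3,c1) = C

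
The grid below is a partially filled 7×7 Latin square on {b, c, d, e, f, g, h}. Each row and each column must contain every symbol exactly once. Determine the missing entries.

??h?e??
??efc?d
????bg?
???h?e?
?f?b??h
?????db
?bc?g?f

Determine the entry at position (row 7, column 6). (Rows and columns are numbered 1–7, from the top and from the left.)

h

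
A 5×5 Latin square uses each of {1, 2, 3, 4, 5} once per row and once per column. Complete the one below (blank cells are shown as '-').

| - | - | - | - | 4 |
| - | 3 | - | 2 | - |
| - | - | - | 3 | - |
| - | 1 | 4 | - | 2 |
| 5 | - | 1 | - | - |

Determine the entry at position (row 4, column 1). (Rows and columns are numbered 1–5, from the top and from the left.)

3

Cell (r2,c3): row 2 has {2,3}; column 3 has {1,4} → 5.
Cell (r2,c5): row 2 has {2,3,5}; column 5 has {2,4} → 1.
Cell (r3,c3): row 3 has {3}; column 3 has {1,4,5} → 2.
Cell (r3,c5): row 3 has {2,3}; column 5 has {1,2,4} → 5.
Cell (r4,c1): row 4 has {1,2,4}; column 1 has {5} → 3.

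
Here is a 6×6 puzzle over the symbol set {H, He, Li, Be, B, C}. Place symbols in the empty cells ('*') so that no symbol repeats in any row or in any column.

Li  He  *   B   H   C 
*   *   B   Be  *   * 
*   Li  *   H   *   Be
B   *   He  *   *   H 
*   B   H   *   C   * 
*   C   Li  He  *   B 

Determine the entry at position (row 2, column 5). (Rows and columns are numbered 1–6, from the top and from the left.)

Cell (r1,c3): row 1 has {H,He,Li,B,C}; column 3 has {H,He,Li,B} → Be.
Cell (r2,c2): row 2 has {Be,B}; column 2 has {He,Li,B,C} → H.
Cell (r3,c3): row 3 has {H,Li,Be}; column 3 has {H,He,Li,Be,B} → C.
Cell (r4,c2): row 4 has {H,He,B}; column 2 has {H,He,Li,B,C} → Be.
Cell (r4,c5): row 4 has {H,He,Be,B}; column 5 has {H,C} → Li.
Cell (r5,c4): row 5 has {H,B,C}; column 4 has {H,He,Be,B} → Li.
Cell (r5,c6): row 5 has {H,Li,B,C}; column 6 has {H,Be,B,C} → He.
Cell (r6,c5): row 6 has {He,Li,B,C}; column 5 has {H,Li,C} → Be.
Cell (r2,c5): row 2 has {H,Be,B}; column 5 has {H,Li,Be,C} → He.

He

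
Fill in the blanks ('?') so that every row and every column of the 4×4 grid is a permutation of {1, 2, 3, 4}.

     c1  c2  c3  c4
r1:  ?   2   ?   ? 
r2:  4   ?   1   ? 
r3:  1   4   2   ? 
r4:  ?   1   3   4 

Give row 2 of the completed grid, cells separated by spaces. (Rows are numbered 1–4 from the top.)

row 1 has {2}; column 1 has {1,4} — only 3 is left for (r1,c1).
row 1 has {2,3}; column 3 has {1,2,3} — only 4 is left for (r1,c3).
row 1 has {2,3,4}; column 4 has {4} — only 1 is left for (r1,c4).
row 2 has {1,4}; column 2 has {1,2,4} — only 3 is left for (r2,c2).
row 2 has {1,3,4}; column 4 has {1,4} — only 2 is left for (r2,c4).

4 3 1 2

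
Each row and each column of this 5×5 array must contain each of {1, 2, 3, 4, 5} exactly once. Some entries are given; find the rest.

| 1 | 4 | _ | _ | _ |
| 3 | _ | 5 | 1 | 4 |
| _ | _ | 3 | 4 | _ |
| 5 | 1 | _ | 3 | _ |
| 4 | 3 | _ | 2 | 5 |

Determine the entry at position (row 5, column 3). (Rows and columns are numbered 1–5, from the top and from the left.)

1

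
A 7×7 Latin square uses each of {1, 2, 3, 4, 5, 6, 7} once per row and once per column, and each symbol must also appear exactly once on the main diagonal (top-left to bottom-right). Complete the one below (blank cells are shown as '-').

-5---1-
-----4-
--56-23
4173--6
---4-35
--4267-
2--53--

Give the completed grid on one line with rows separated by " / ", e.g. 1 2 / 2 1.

6 5 3 7 4 1 2 / 3 2 6 1 5 4 7 / 1 4 5 6 7 2 3 / 4 1 7 3 2 5 6 / 7 6 2 4 1 3 5 / 5 3 4 2 6 7 1 / 2 7 1 5 3 6 4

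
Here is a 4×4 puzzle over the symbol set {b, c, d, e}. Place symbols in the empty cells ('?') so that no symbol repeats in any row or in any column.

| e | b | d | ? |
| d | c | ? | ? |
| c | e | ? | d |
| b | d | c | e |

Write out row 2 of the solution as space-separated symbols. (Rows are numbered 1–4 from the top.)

d c e b

Cell (r1,c4): row 1 has {b,d,e}; column 4 has {d,e} → c.
Cell (r2,c4): row 2 has {c,d}; column 4 has {c,d,e} → b.
Cell (r3,c3): row 3 has {c,d,e}; column 3 has {c,d} → b.
Cell (r2,c3): row 2 has {b,c,d}; column 3 has {b,c,d} → e.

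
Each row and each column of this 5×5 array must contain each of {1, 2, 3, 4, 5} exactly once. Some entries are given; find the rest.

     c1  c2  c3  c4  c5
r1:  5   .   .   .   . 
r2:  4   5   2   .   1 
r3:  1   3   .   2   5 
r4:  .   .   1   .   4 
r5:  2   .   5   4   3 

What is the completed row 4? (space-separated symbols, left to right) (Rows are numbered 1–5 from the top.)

3 2 1 5 4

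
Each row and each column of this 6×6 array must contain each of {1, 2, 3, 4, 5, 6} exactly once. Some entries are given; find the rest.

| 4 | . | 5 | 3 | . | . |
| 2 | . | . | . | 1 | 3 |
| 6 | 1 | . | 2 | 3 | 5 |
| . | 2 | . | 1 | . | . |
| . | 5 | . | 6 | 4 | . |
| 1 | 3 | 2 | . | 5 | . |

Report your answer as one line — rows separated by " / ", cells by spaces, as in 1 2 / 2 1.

Cell (r1,c2): row 1 has {3,4,5}; column 2 has {1,2,3,5} → 6.
Cell (r1,c5): row 1 has {3,4,5,6}; column 5 has {1,3,4,5} → 2.
Cell (r1,c6): row 1 has {2,3,4,5,6}; column 6 has {3,5} → 1.
Cell (r2,c2): row 2 has {1,2,3}; column 2 has {1,2,3,5,6} → 4.
Cell (r2,c3): row 2 has {1,2,3,4}; column 3 has {2,5} → 6.
Cell (r2,c4): row 2 has {1,2,3,4,6}; column 4 has {1,2,3,6} → 5.
Cell (r3,c3): row 3 has {1,2,3,5,6}; column 3 has {2,5,6} → 4.
Cell (r4,c3): row 4 has {1,2}; column 3 has {2,4,5,6} → 3.
Cell (r4,c5): row 4 has {1,2,3}; column 5 has {1,2,3,4,5} → 6.
Cell (r4,c6): row 4 has {1,2,3,6}; column 6 has {1,3,5} → 4.
Cell (r5,c1): row 5 has {4,5,6}; column 1 has {1,2,4,6} → 3.
Cell (r5,c3): row 5 has {3,4,5,6}; column 3 has {2,3,4,5,6} → 1.
Cell (r5,c6): row 5 has {1,3,4,5,6}; column 6 has {1,3,4,5} → 2.
Cell (r6,c4): row 6 has {1,2,3,5}; column 4 has {1,2,3,5,6} → 4.
Cell (r6,c6): row 6 has {1,2,3,4,5}; column 6 has {1,2,3,4,5} → 6.
Cell (r4,c1): row 4 has {1,2,3,4,6}; column 1 has {1,2,3,4,6} → 5.

4 6 5 3 2 1 / 2 4 6 5 1 3 / 6 1 4 2 3 5 / 5 2 3 1 6 4 / 3 5 1 6 4 2 / 1 3 2 4 5 6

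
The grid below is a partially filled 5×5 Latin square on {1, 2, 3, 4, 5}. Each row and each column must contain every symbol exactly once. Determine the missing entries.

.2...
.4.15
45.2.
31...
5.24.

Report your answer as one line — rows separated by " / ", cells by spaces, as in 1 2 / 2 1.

row 1 has {2}; column 1 has {3,4,5} — only 1 is left for (r1,c1).
row 2 has {1,4,5}; column 1 has {1,3,4,5} — only 2 is left for (r2,c1).
row 2 has {1,2,4,5}; column 3 has {2} — only 3 is left for (r2,c3).
row 3 has {2,4,5}; column 3 has {2,3} — only 1 is left for (r3,c3).
row 3 has {1,2,4,5}; column 5 has {5} — only 3 is left for (r3,c5).
row 4 has {1,3}; column 4 has {1,2,4} — only 5 is left for (r4,c4).
row 5 has {2,4,5}; column 2 has {1,2,4,5} — only 3 is left for (r5,c2).
row 5 has {2,3,4,5}; column 5 has {3,5} — only 1 is left for (r5,c5).
row 1 has {1,2}; column 4 has {1,2,4,5} — only 3 is left for (r1,c4).
row 1 has {1,2,3}; column 5 has {1,3,5} — only 4 is left for (r1,c5).
row 4 has {1,3,5}; column 3 has {1,2,3} — only 4 is left for (r4,c3).
row 4 has {1,3,4,5}; column 5 has {1,3,4,5} — only 2 is left for (r4,c5).
row 1 has {1,2,3,4}; column 3 has {1,2,3,4} — only 5 is left for (r1,c3).

1 2 5 3 4 / 2 4 3 1 5 / 4 5 1 2 3 / 3 1 4 5 2 / 5 3 2 4 1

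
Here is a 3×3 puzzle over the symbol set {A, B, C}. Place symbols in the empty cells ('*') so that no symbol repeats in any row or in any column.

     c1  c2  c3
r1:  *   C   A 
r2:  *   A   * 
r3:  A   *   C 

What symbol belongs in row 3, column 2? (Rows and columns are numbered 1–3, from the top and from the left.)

(r1,c1) = B
(r2,c1) = C
(r2,c3) = B
(r3,c2) = B

B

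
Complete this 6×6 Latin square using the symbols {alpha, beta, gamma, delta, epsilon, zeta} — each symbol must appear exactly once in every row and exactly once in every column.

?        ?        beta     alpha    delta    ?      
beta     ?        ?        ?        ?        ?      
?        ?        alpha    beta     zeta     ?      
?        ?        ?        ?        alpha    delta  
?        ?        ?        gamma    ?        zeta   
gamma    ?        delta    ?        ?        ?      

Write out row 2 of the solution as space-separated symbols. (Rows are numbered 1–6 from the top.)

(r5,c3) = epsilon
(r5,c5) = beta
(r6,c5) = epsilon
(r2,c5) = gamma
(r6,c4) = zeta
(r2,c3) = zeta
(r4,c3) = gamma
(r4,c4) = epsilon
(r2,c4) = delta
(r4,c1) = zeta
(r4,c2) = beta
(r6,c2) = alpha
(r6,c6) = beta
(r1,c1) = epsilon
(r1,c6) = gamma
(r2,c2) = epsilon
(r2,c6) = alpha

beta epsilon zeta delta gamma alpha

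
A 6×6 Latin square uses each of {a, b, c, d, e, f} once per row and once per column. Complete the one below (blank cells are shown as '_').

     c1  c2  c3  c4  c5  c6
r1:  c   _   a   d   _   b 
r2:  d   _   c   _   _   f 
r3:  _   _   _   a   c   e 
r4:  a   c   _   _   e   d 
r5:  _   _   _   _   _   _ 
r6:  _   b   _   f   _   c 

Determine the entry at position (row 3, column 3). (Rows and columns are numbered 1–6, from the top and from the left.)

(r1,c5) = f
(r4,c4) = b
(r5,c6) = a
(r6,c1) = e
(r6,c3) = d
(r6,c5) = a
(r1,c2) = e
(r2,c2) = a
(r2,c4) = e
(r2,c5) = b
(r4,c3) = f
(r5,c4) = c
(r5,c5) = d
(r3,c3) = b

b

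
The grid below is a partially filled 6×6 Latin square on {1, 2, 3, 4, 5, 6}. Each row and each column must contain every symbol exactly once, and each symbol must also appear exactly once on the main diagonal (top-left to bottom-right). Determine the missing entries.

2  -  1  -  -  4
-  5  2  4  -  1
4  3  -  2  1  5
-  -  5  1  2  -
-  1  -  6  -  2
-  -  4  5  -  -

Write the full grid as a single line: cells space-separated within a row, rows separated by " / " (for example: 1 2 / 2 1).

At row 1, column 2: row 1 has {1,2,4}; column 2 has {1,3,5}; that leaves 6.
At row 1, column 4: row 1 has {1,2,4,6}; column 4 has {1,2,4,5,6}; that leaves 3.
At row 1, column 5: row 1 has {1,2,3,4,6}; column 5 has {1,2}; that leaves 5.
At row 3, column 3: row 3 has {1,2,3,4,5}; column 3 has {1,2,4,5}; the diagonal has {1,2,5}; that leaves 6.
At row 4, column 2: row 4 has {1,2,5}; column 2 has {1,3,5,6}; that leaves 4.
At row 5, column 3: row 5 has {1,2,6}; column 3 has {1,2,4,5,6}; that leaves 3.
At row 5, column 5: row 5 has {1,2,3,6}; column 5 has {1,2,5}; the diagonal has {1,2,5,6}; that leaves 4.
At row 6, column 2: row 6 has {4,5}; column 2 has {1,3,4,5,6}; that leaves 2.
At row 6, column 6: row 6 has {2,4,5}; column 6 has {1,2,4,5}; the diagonal has {1,2,4,5,6}; that leaves 3.
At row 4, column 6: row 4 has {1,2,4,5}; column 6 has {1,2,3,4,5}; that leaves 6.
At row 5, column 1: row 5 has {1,2,3,4,6}; column 1 has {2,4}; that leaves 5.
At row 6, column 5: row 6 has {2,3,4,5}; column 5 has {1,2,4,5}; that leaves 6.
At row 2, column 5: row 2 has {1,2,4,5}; column 5 has {1,2,4,5,6}; that leaves 3.
At row 4, column 1: row 4 has {1,2,4,5,6}; column 1 has {2,4,5}; that leaves 3.
At row 6, column 1: row 6 has {2,3,4,5,6}; column 1 has {2,3,4,5}; that leaves 1.
At row 2, column 1: row 2 has {1,2,3,4,5}; column 1 has {1,2,3,4,5}; that leaves 6.

2 6 1 3 5 4 / 6 5 2 4 3 1 / 4 3 6 2 1 5 / 3 4 5 1 2 6 / 5 1 3 6 4 2 / 1 2 4 5 6 3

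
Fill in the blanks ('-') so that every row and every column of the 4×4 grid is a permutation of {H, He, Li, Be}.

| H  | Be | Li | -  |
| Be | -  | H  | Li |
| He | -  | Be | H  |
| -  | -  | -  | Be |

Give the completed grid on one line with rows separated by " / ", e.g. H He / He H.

(r1,c4): row 1 has {H,Li,Be}; column 4 has {H,Li,Be}, so it must be He.
(r2,c2): row 2 has {H,Li,Be}; column 2 has {Be}, so it must be He.
(r3,c2): row 3 has {H,He,Be}; column 2 has {He,Be}, so it must be Li.
(r4,c1): row 4 has {Be}; column 1 has {H,He,Be}, so it must be Li.
(r4,c2): row 4 has {Li,Be}; column 2 has {He,Li,Be}, so it must be H.
(r4,c3): row 4 has {H,Li,Be}; column 3 has {H,Li,Be}, so it must be He.

H Be Li He / Be He H Li / He Li Be H / Li H He Be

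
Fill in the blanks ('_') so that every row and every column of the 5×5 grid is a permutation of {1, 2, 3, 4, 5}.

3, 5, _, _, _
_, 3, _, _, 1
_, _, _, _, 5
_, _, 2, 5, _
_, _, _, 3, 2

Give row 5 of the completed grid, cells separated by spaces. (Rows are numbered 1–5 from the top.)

5 1 4 3 2

(r1,c5) = 4
(r4,c5) = 3
(r1,c3) = 1
(r1,c4) = 2
(r2,c4) = 4
(r3,c4) = 1
(r2,c3) = 5
(r5,c3) = 4
(r2,c1) = 2
(r3,c1) = 4
(r3,c2) = 2
(r3,c3) = 3
(r4,c1) = 1
(r4,c2) = 4
(r5,c1) = 5
(r5,c2) = 1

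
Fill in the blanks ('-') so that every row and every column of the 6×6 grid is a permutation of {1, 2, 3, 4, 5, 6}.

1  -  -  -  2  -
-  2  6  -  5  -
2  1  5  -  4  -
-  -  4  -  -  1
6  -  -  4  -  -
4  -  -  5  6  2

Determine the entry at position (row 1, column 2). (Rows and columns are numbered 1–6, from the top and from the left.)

(r1,c3) = 3
(r1,c4) = 6
(r2,c1) = 3
(r2,c4) = 1
(r2,c6) = 4
(r3,c4) = 3
(r3,c6) = 6
(r4,c1) = 5
(r4,c4) = 2
(r4,c5) = 3
(r5,c5) = 1
(r6,c2) = 3
(r6,c3) = 1
(r1,c6) = 5
(r4,c2) = 6
(r5,c2) = 5
(r5,c3) = 2
(r5,c6) = 3
(r1,c2) = 4

4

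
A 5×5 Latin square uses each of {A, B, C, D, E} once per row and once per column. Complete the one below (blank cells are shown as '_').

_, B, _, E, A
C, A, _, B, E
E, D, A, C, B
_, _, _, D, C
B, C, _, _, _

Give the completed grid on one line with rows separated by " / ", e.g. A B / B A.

D B C E A / C A D B E / E D A C B / A E B D C / B C E A D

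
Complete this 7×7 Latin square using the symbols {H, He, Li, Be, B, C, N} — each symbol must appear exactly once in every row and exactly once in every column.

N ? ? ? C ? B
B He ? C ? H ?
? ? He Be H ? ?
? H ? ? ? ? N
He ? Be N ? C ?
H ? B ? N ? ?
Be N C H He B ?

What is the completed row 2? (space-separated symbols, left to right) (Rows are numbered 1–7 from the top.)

(r4,c3) = Li
(r7,c7) = Li
(r1,c3) = H
(r2,c3) = N
(r2,c7) = Be
(r3,c7) = C
(r4,c1) = C
(r5,c7) = H
(r6,c7) = He
(r2,c5) = Li

B He N C Li H Be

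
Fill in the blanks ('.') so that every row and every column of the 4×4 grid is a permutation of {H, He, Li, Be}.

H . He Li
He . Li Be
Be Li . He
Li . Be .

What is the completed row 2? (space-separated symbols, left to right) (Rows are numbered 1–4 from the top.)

He H Li Be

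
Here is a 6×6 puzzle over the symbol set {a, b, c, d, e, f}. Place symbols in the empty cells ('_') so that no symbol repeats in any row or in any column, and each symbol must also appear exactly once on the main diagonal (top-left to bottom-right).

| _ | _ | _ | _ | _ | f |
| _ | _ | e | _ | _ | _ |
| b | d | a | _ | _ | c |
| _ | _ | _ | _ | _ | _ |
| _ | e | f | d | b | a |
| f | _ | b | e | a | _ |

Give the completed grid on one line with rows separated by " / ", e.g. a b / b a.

e a c b d f / d f e a c b / b d a f e c / a b d c f e / c e f d b a / f c b e a d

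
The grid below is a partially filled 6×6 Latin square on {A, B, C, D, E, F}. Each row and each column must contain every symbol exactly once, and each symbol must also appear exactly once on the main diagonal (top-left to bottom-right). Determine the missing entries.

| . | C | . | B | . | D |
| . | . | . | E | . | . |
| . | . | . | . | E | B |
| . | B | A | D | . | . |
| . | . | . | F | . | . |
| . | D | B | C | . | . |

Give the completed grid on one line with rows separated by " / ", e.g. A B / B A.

F C E B A D / B A F E D C / D F C A E B / E B A D C F / C E D F B A / A D B C F E

(r3,c4) = A
(r3,c2) = F
(r3,c3) = C
(r2,c2) = A
(r3,c1) = D
(r5,c2) = E
(r5,c3) = D
(r5,c5) = B
(r2,c3) = F
(r2,c6) = C
(r5,c6) = A
(r1,c3) = E
(r2,c1) = B
(r2,c5) = D
(r5,c1) = C
(r1,c1) = F
(r1,c5) = A
(r4,c1) = E
(r4,c6) = F
(r6,c1) = A
(r6,c5) = F
(r6,c6) = E
(r4,c5) = C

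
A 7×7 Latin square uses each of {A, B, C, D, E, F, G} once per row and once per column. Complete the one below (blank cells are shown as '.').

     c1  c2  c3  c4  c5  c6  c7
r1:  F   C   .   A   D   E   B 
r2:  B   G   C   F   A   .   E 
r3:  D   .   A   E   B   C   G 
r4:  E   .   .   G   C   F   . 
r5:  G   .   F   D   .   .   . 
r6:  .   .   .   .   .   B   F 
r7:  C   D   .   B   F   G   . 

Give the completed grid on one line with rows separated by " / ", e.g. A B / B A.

F C G A D E B / B G C F A D E / D F A E B C G / E A B G C F D / G B F D E A C / A E D C G B F / C D E B F G A

Cell (r1,c3): row 1 has {A,B,C,D,E,F}; column 3 has {A,C,F} → G.
Cell (r2,c6): row 2 has {A,B,C,E,F,G}; column 6 has {B,C,E,F,G} → D.
Cell (r3,c2): row 3 has {A,B,C,D,E,G}; column 2 has {C,D,G} → F.
Cell (r5,c5): row 5 has {D,F,G}; column 5 has {A,B,C,D,F} → E.
Cell (r5,c6): row 5 has {D,E,F,G}; column 6 has {B,C,D,E,F,G} → A.
Cell (r5,c7): row 5 has {A,D,E,F,G}; column 7 has {B,E,F,G} → C.
Cell (r6,c1): row 6 has {B,F}; column 1 has {B,C,D,E,F,G} → A.
Cell (r6,c2): row 6 has {A,B,F}; column 2 has {C,D,F,G} → E.
Cell (r6,c3): row 6 has {A,B,E,F}; column 3 has {A,C,F,G} → D.
Cell (r6,c4): row 6 has {A,B,D,E,F}; column 4 has {A,B,D,E,F,G} → C.
Cell (r6,c5): row 6 has {A,B,C,D,E,F}; column 5 has {A,B,C,D,E,F} → G.
Cell (r7,c3): row 7 has {B,C,D,F,G}; column 3 has {A,C,D,F,G} → E.
Cell (r7,c7): row 7 has {B,C,D,E,F,G}; column 7 has {B,C,E,F,G} → A.
Cell (r4,c3): row 4 has {C,E,F,G}; column 3 has {A,C,D,E,F,G} → B.
Cell (r4,c7): row 4 has {B,C,E,F,G}; column 7 has {A,B,C,E,F,G} → D.
Cell (r5,c2): row 5 has {A,C,D,E,F,G}; column 2 has {C,D,E,F,G} → B.
Cell (r4,c2): row 4 has {B,C,D,E,F,G}; column 2 has {B,C,D,E,F,G} → A.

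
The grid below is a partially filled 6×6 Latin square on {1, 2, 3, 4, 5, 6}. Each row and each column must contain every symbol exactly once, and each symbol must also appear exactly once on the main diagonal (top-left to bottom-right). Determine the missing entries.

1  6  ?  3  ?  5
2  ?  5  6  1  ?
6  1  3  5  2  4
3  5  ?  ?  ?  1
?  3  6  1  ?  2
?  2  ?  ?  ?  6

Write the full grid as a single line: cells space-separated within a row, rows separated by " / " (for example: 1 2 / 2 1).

1 6 2 3 4 5 / 2 4 5 6 1 3 / 6 1 3 5 2 4 / 3 5 4 2 6 1 / 4 3 6 1 5 2 / 5 2 1 4 3 6

(r1,c5) = 4
(r2,c2) = 4
(r2,c6) = 3
(r4,c4) = 2
(r4,c5) = 6
(r5,c5) = 5
(r6,c4) = 4
(r6,c5) = 3
(r1,c3) = 2
(r4,c3) = 4
(r5,c1) = 4
(r6,c1) = 5
(r6,c3) = 1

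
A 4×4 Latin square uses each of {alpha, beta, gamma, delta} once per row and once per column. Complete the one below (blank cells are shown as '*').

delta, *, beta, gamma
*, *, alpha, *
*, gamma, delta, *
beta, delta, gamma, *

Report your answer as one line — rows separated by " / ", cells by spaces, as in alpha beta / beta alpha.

delta alpha beta gamma / gamma beta alpha delta / alpha gamma delta beta / beta delta gamma alpha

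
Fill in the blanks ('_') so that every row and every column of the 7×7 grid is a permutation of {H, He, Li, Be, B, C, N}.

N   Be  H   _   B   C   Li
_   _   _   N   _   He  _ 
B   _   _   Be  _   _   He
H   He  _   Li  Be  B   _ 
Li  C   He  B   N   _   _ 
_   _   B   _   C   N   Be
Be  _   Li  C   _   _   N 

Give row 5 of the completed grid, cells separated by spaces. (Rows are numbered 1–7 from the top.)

Li C He B N Be H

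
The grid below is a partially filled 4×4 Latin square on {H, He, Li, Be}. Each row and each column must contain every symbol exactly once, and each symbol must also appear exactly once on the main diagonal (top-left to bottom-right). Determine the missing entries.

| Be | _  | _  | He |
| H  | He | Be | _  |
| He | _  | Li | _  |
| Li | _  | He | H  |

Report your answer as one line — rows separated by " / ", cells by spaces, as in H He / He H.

Be Li H He / H He Be Li / He H Li Be / Li Be He H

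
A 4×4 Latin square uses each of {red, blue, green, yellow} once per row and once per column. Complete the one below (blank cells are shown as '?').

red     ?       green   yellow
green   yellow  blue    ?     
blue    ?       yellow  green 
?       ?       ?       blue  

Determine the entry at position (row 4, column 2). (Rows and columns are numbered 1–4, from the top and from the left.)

Cell (r1,c2): row 1 has {red,green,yellow}; column 2 has {yellow} → blue.
Cell (r2,c4): row 2 has {blue,green,yellow}; column 4 has {blue,green,yellow} → red.
Cell (r3,c2): row 3 has {blue,green,yellow}; column 2 has {blue,yellow} → red.
Cell (r4,c1): row 4 has {blue}; column 1 has {red,blue,green} → yellow.
Cell (r4,c2): row 4 has {blue,yellow}; column 2 has {red,blue,yellow} → green.

green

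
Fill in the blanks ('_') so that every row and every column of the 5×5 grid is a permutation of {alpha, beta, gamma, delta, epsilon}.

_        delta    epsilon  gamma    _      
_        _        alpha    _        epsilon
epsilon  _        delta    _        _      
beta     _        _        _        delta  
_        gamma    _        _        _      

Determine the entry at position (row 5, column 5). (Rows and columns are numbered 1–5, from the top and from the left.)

alpha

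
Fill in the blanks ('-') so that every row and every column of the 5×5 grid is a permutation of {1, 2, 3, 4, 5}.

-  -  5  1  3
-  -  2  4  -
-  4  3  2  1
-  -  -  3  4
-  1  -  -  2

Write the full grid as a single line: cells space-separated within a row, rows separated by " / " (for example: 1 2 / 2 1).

4 2 5 1 3 / 1 3 2 4 5 / 5 4 3 2 1 / 2 5 1 3 4 / 3 1 4 5 2

(r1,c2) = 2
(r2,c5) = 5
(r3,c1) = 5
(r4,c2) = 5
(r4,c3) = 1
(r5,c3) = 4
(r5,c4) = 5
(r1,c1) = 4
(r2,c2) = 3
(r4,c1) = 2
(r5,c1) = 3
(r2,c1) = 1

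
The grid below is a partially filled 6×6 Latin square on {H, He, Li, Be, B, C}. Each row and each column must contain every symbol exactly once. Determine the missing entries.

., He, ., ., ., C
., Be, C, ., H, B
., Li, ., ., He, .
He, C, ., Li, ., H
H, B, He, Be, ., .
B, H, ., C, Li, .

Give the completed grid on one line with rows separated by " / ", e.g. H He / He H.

Be He Li H B C / Li Be C He H B / C Li H B He Be / He C B Li Be H / H B He Be C Li / B H Be C Li He

At row 2, column 1: row 2 has {H,Be,B,C}; column 1 has {H,He,B}; that leaves Li.
At row 2, column 4: row 2 has {H,Li,Be,B,C}; column 4 has {Li,Be,C}; that leaves He.
At row 3, column 6: row 3 has {He,Li}; column 6 has {H,B,C}; that leaves Be.
At row 5, column 5: row 5 has {H,He,Be,B}; column 5 has {H,He,Li}; that leaves C.
At row 5, column 6: row 5 has {H,He,Be,B,C}; column 6 has {H,Be,B,C}; that leaves Li.
At row 6, column 3: row 6 has {H,Li,B,C}; column 3 has {He,C}; that leaves Be.
At row 6, column 6: row 6 has {H,Li,Be,B,C}; column 6 has {H,Li,Be,B,C}; that leaves He.
At row 1, column 1: row 1 has {He,C}; column 1 has {H,He,Li,B}; that leaves Be.
At row 1, column 5: row 1 has {He,Be,C}; column 5 has {H,He,Li,C}; that leaves B.
At row 3, column 1: row 3 has {He,Li,Be}; column 1 has {H,He,Li,Be,B}; that leaves C.
At row 4, column 3: row 4 has {H,He,Li,C}; column 3 has {He,Be,C}; that leaves B.
At row 4, column 5: row 4 has {H,He,Li,B,C}; column 5 has {H,He,Li,B,C}; that leaves Be.
At row 1, column 4: row 1 has {He,Be,B,C}; column 4 has {He,Li,Be,C}; that leaves H.
At row 3, column 3: row 3 has {He,Li,Be,C}; column 3 has {He,Be,B,C}; that leaves H.
At row 3, column 4: row 3 has {H,He,Li,Be,C}; column 4 has {H,He,Li,Be,C}; that leaves B.
At row 1, column 3: row 1 has {H,He,Be,B,C}; column 3 has {H,He,Be,B,C}; that leaves Li.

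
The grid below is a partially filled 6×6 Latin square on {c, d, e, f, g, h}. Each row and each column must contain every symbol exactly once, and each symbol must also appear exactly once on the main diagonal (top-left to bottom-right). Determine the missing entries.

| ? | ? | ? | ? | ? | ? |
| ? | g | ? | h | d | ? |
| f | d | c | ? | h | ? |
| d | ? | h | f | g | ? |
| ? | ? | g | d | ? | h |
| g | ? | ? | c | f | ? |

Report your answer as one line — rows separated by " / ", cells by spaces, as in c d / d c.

h e d g c f / e g f h d c / f d c e h g / d c h f g e / c f g d e h / g h e c f d

At row 5, column 5: row 5 has {d,g,h}; column 5 has {d,f,g,h}; the diagonal has {c,f,g}; that leaves e.
At row 6, column 6: row 6 has {c,f,g}; column 6 has {h}; the diagonal has {c,e,f,g}; that leaves d.
At row 1, column 1: row 1 is empty so far; column 1 has {d,f,g}; the diagonal has {c,d,e,f,g}; that leaves h.
At row 1, column 5: row 1 has {h}; column 5 has {d,e,f,g,h}; that leaves c.
At row 5, column 1: row 5 has {d,e,g,h}; column 1 has {d,f,g,h}; that leaves c.
At row 5, column 2: row 5 has {c,d,e,g,h}; column 2 has {d,g}; that leaves f.
At row 6, column 3: row 6 has {c,d,f,g}; column 3 has {c,g,h}; that leaves e.
At row 1, column 2: row 1 has {c,h}; column 2 has {d,f,g}; that leaves e.
At row 1, column 4: row 1 has {c,e,h}; column 4 has {c,d,f,h}; that leaves g.
At row 1, column 6: row 1 has {c,e,g,h}; column 6 has {d,h}; that leaves f.
At row 2, column 1: row 2 has {d,g,h}; column 1 has {c,d,f,g,h}; that leaves e.
At row 2, column 3: row 2 has {d,e,g,h}; column 3 has {c,e,g,h}; that leaves f.
At row 2, column 6: row 2 has {d,e,f,g,h}; column 6 has {d,f,h}; that leaves c.
At row 3, column 4: row 3 has {c,d,f,h}; column 4 has {c,d,f,g,h}; that leaves e.
At row 3, column 6: row 3 has {c,d,e,f,h}; column 6 has {c,d,f,h}; that leaves g.
At row 4, column 2: row 4 has {d,f,g,h}; column 2 has {d,e,f,g}; that leaves c.
At row 4, column 6: row 4 has {c,d,f,g,h}; column 6 has {c,d,f,g,h}; that leaves e.
At row 6, column 2: row 6 has {c,d,e,f,g}; column 2 has {c,d,e,f,g}; that leaves h.
At row 1, column 3: row 1 has {c,e,f,g,h}; column 3 has {c,e,f,g,h}; that leaves d.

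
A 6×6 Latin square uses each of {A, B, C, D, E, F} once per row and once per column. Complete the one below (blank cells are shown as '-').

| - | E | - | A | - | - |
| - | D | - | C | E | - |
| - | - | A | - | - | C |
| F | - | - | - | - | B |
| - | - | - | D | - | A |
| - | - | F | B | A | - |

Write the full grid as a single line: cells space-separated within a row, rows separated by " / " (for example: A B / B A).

B E C A F D / A D B C E F / E B A F D C / F A D E C B / C F E D B A / D C F B A E

row 2 has {C,D,E}; column 3 has {A,F} — only B is left for (r2,c3).
row 2 has {B,C,D,E}; column 6 has {A,B,C} — only F is left for (r2,c6).
row 4 has {B,F}; column 4 has {A,B,C,D} — only E is left for (r4,c4).
row 6 has {A,B,F}; column 2 has {D,E} — only C is left for (r6,c2).
row 1 has {A,E}; column 6 has {A,B,C,F} — only D is left for (r1,c6).
row 2 has {B,C,D,E,F}; column 1 has {F} — only A is left for (r2,c1).
row 3 has {A,C}; column 4 has {A,B,C,D,E} — only F is left for (r3,c4).
row 4 has {B,E,F}; column 2 has {C,D,E} — only A is left for (r4,c2).
row 6 has {A,B,C,F}; column 6 has {A,B,C,D,F} — only E is left for (r6,c6).
row 1 has {A,D,E}; column 3 has {A,B,F} — only C is left for (r1,c3).
row 3 has {A,C,F}; column 2 has {A,C,D,E} — only B is left for (r3,c2).
row 3 has {A,B,C,F}; column 5 has {A,E} — only D is left for (r3,c5).
row 4 has {A,B,E,F}; column 3 has {A,B,C,F} — only D is left for (r4,c3).
row 4 has {A,B,D,E,F}; column 5 has {A,D,E} — only C is left for (r4,c5).
row 5 has {A,D}; column 2 has {A,B,C,D,E} — only F is left for (r5,c2).
row 5 has {A,D,F}; column 3 has {A,B,C,D,F} — only E is left for (r5,c3).
row 5 has {A,D,E,F}; column 5 has {A,C,D,E} — only B is left for (r5,c5).
row 6 has {A,B,C,E,F}; column 1 has {A,F} — only D is left for (r6,c1).
row 1 has {A,C,D,E}; column 1 has {A,D,F} — only B is left for (r1,c1).
row 1 has {A,B,C,D,E}; column 5 has {A,B,C,D,E} — only F is left for (r1,c5).
row 3 has {A,B,C,D,F}; column 1 has {A,B,D,F} — only E is left for (r3,c1).
row 5 has {A,B,D,E,F}; column 1 has {A,B,D,E,F} — only C is left for (r5,c1).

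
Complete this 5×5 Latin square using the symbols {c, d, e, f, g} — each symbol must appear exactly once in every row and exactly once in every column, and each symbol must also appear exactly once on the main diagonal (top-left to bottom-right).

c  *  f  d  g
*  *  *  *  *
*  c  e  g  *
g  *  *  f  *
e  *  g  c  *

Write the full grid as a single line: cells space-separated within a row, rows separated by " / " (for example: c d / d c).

c e f d g / f g d e c / d c e g f / g d c f e / e f g c d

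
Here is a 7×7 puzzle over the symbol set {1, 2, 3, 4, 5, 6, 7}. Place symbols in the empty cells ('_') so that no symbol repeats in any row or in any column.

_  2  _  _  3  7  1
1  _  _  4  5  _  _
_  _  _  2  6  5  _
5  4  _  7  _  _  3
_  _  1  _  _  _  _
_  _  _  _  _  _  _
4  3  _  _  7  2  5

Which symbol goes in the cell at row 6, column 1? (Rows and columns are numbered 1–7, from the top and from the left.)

2

(r1,c1) = 6
(r1,c4) = 5
(r7,c3) = 6
(r7,c4) = 1
(r1,c3) = 4
(r4,c3) = 2
(r4,c5) = 1
(r4,c6) = 6
(r2,c6) = 3
(r5,c6) = 4
(r6,c6) = 1
(r2,c3) = 7
(r3,c3) = 3
(r5,c5) = 2
(r6,c3) = 5
(r6,c5) = 4
(r2,c2) = 6
(r2,c7) = 2
(r3,c1) = 7
(r3,c2) = 1
(r3,c7) = 4
(r5,c1) = 3
(r5,c4) = 6
(r5,c7) = 7
(r6,c1) = 2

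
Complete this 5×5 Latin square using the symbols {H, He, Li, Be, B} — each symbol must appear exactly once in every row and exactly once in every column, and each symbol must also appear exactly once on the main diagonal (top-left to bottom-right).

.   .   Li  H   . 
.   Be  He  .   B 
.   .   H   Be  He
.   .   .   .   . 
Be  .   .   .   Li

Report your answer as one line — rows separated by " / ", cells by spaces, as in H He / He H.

He B Li H Be / H Be He Li B / B Li H Be He / Li He Be B H / Be H B He Li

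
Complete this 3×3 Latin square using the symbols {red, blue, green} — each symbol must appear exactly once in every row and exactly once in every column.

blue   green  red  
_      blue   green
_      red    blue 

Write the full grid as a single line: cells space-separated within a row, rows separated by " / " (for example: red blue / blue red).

(r2,c1) = red
(r3,c1) = green

blue green red / red blue green / green red blue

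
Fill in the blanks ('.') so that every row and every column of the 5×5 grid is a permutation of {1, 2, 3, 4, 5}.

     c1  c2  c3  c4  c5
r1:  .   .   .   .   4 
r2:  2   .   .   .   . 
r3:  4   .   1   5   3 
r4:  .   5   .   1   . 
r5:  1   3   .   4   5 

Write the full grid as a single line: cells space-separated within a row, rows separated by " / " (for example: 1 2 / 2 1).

(r2,c4): row 2 has {2}; column 4 has {1,4,5}, so it must be 3.
(r2,c5): row 2 has {2,3}; column 5 has {3,4,5}, so it must be 1.
(r3,c2): row 3 has {1,3,4,5}; column 2 has {3,5}, so it must be 2.
(r4,c1): row 4 has {1,5}; column 1 has {1,2,4}, so it must be 3.
(r4,c5): row 4 has {1,3,5}; column 5 has {1,3,4,5}, so it must be 2.
(r5,c3): row 5 has {1,3,4,5}; column 3 has {1}, so it must be 2.
(r1,c1): row 1 has {4}; column 1 has {1,2,3,4}, so it must be 5.
(r1,c2): row 1 has {4,5}; column 2 has {2,3,5}, so it must be 1.
(r1,c3): row 1 has {1,4,5}; column 3 has {1,2}, so it must be 3.
(r1,c4): row 1 has {1,3,4,5}; column 4 has {1,3,4,5}, so it must be 2.
(r2,c2): row 2 has {1,2,3}; column 2 has {1,2,3,5}, so it must be 4.
(r2,c3): row 2 has {1,2,3,4}; column 3 has {1,2,3}, so it must be 5.
(r4,c3): row 4 has {1,2,3,5}; column 3 has {1,2,3,5}, so it must be 4.

5 1 3 2 4 / 2 4 5 3 1 / 4 2 1 5 3 / 3 5 4 1 2 / 1 3 2 4 5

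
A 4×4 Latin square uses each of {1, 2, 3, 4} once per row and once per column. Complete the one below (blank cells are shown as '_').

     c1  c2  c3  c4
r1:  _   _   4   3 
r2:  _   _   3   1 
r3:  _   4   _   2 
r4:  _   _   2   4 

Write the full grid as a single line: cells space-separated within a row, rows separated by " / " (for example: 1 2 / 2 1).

2 1 4 3 / 4 2 3 1 / 3 4 1 2 / 1 3 2 4

(r2,c2) = 2
(r3,c3) = 1
(r1,c2) = 1
(r2,c1) = 4
(r3,c1) = 3
(r4,c1) = 1
(r4,c2) = 3
(r1,c1) = 2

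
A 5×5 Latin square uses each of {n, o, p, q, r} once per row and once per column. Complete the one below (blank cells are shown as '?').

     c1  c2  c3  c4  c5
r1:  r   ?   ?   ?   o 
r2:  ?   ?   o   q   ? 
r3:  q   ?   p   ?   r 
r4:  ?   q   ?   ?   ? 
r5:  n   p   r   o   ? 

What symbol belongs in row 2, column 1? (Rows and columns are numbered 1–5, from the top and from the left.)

p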